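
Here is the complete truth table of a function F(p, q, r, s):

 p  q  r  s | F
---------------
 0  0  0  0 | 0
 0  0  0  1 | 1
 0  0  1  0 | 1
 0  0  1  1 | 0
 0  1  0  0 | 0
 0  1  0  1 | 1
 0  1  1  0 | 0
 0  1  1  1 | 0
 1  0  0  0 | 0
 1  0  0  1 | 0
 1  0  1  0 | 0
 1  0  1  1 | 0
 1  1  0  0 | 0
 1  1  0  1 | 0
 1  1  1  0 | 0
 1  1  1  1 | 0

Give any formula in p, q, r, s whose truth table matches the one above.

Collect the rows where F=1 — (0,0,0,1), (0,0,1,0), (0,1,0,1) — and write one minterm per row: ¬p·¬q·¬r·s, ¬p·¬q·r·¬s, ¬p·q·¬r·s. Their union (logical OR) reproduces the table exactly.

F(p, q, r, s) = ((((~p & ~q) & ~r) & s) | (((~p & ~q) & r) & ~s)) | (((~p & q) & ~r) & s)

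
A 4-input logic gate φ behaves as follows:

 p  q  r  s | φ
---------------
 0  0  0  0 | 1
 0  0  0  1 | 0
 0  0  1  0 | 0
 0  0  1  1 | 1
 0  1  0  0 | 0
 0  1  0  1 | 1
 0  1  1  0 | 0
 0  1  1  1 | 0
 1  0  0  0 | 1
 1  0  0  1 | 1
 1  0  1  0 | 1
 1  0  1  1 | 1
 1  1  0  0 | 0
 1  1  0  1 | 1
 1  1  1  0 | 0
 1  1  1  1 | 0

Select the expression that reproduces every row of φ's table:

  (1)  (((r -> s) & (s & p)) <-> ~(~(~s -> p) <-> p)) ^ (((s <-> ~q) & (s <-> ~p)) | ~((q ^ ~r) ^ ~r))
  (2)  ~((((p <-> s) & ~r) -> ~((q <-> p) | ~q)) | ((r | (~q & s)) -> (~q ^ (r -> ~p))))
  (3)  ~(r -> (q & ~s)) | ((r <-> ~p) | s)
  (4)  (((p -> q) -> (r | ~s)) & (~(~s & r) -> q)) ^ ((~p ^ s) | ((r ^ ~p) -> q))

(1) fails at (0,0,1,0): the formula yields 1, φ is 0.
(2) fails at (0,0,0,0): the formula yields 0, φ is 1.
(3) fails at (0,0,0,0): the formula yields 0, φ is 1.
(4) is the remaining candidate, and it agrees with φ on all 16 inputs.

4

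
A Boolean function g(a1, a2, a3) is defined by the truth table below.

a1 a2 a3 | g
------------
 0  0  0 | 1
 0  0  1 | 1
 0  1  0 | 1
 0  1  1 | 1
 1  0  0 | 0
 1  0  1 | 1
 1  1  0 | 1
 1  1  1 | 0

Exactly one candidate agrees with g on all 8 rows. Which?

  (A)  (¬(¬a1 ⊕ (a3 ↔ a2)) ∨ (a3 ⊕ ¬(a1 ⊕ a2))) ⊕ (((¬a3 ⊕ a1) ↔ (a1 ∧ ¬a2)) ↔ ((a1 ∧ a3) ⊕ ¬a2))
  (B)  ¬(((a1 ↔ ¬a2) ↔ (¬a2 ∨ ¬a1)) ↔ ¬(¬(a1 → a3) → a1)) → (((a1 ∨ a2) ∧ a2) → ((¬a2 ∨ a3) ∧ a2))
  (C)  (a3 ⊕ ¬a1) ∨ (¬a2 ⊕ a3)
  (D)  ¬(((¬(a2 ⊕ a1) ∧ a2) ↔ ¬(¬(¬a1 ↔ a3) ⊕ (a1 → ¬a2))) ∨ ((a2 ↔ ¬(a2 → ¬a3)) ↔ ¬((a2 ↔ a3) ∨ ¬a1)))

(B) disagrees with g on (0,1,0) (formula → 0, table → 1); rule it out.
(C) disagrees with g on (0,0,1) (formula → 0, table → 1); rule it out.
(D) disagrees with g on (0,0,1) (formula → 0, table → 1); rule it out.
That leaves (A). Evaluating it on every row reproduces the table of g exactly.

A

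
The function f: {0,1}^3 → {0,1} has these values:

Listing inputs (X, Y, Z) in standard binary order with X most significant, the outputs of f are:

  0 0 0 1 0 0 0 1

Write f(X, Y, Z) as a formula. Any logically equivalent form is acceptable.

f(X, Y, Z) = ((~X & Y) & Z) | ((X & Y) & Z)

Collect the rows where f=1 — (0,1,1), (1,1,1) — and write one minterm per row: ¬X·Y·Z, X·Y·Z. Their union (logical OR) reproduces the table exactly.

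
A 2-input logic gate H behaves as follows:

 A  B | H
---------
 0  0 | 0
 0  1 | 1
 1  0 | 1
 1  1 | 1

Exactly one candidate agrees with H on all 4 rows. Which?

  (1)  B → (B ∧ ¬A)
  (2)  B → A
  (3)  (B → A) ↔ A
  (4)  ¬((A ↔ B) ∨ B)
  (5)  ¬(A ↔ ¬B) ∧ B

(1) fails at (0,0): the formula yields 1, H is 0.
(2) fails at (0,0): the formula yields 1, H is 0.
(4) fails at (0,1): the formula yields 0, H is 1.
(5) fails at (0,1): the formula yields 0, H is 1.
Only (3) survives; checking it on all 4 rows confirms it matches H.

3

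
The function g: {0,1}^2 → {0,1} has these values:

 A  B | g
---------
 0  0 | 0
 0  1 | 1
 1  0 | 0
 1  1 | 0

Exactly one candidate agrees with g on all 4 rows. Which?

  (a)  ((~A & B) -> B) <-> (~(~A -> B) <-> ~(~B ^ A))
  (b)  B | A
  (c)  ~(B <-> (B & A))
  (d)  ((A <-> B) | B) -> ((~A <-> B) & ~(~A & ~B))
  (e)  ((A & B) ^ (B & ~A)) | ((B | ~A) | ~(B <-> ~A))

c

(a) fails at (0,1): the formula yields 0, g is 1.
(b) fails at (1,0): the formula yields 1, g is 0.
(d) fails at (1,0): the formula yields 1, g is 0.
(e) fails at (0,0): the formula yields 1, g is 0.
Only (c) survives; checking it on all 4 rows confirms it matches g.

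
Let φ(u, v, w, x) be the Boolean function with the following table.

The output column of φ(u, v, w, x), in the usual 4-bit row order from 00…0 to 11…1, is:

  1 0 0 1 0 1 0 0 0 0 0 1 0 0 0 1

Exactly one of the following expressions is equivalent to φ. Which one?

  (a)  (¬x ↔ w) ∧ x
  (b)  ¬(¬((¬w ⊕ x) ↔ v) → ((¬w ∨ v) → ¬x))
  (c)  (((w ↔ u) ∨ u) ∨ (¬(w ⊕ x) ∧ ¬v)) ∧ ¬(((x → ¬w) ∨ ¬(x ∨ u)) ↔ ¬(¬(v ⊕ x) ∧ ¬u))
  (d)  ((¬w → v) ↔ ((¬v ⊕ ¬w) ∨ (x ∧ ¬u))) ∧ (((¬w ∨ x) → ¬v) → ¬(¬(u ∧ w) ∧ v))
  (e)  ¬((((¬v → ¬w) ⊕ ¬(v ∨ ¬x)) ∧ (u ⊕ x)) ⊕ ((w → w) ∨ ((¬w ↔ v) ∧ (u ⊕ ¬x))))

c

(a) disagrees with φ on (0,0,0,0) (formula → 0, table → 1); rule it out.
(b) disagrees with φ on (0,0,0,0) (formula → 0, table → 1); rule it out.
(d) disagrees with φ on (0,0,1,0) (formula → 1, table → 0); rule it out.
(e) disagrees with φ on (0,0,0,0) (formula → 0, table → 1); rule it out.
Only (c) survives; checking it on all 16 rows confirms it matches φ.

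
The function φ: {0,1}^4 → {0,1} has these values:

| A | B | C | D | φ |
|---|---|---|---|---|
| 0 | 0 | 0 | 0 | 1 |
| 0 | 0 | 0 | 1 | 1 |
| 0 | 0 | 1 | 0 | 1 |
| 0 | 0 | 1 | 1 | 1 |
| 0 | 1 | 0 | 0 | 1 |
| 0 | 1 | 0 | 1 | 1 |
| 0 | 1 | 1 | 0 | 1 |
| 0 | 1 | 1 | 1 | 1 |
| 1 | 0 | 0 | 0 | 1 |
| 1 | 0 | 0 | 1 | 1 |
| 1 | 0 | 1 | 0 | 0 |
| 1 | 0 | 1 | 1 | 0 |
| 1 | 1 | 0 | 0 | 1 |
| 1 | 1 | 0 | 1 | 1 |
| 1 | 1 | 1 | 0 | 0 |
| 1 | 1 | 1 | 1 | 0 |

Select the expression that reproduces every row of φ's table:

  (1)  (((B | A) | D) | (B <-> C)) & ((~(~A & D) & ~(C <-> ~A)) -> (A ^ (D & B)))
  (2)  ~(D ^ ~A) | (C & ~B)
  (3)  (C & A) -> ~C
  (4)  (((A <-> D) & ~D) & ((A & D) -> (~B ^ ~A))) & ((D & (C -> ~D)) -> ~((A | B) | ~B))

3

(1) disagrees with φ on (0,0,0,0) (formula → 0, table → 1); rule it out.
(2) disagrees with φ on (0,0,0,0) (formula → 0, table → 1); rule it out.
(4) disagrees with φ on (0,0,0,1) (formula → 0, table → 1); rule it out.
That leaves (3). Evaluating it on every row reproduces the table of φ exactly.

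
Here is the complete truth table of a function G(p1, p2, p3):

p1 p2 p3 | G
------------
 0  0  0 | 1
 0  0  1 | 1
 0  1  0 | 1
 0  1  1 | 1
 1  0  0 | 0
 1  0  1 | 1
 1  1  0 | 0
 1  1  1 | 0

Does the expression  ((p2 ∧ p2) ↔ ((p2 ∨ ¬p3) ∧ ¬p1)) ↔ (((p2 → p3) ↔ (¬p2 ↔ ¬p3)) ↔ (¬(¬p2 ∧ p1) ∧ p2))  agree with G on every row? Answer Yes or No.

Yes

Test each input against both G and the formula:
  p1=0, p2=0, p3=0: formula gives 1, G = 1 ✓
  p1=0, p2=0, p3=1: formula gives 1, G = 1 ✓
  p1=0, p2=1, p3=0: formula gives 1, G = 1 ✓
  p1=0, p2=1, p3=1: formula gives 1, G = 1 ✓
  p1=1, p2=0, p3=0: formula gives 0, G = 0 ✓
  … (the remaining 3 rows also agree.)
No disagreement on any input; they are logically equivalent.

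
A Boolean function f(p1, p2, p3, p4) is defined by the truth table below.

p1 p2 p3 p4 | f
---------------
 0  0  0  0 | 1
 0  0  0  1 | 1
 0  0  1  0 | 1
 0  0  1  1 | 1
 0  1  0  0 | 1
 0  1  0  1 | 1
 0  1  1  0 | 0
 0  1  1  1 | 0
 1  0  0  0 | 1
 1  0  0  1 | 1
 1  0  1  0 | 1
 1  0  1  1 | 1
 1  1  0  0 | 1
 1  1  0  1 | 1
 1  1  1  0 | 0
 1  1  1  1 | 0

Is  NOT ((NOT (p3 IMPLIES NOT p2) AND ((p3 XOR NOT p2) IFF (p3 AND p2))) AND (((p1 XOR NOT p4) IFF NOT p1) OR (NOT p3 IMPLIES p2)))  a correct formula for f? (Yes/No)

Evaluate NOT ((NOT (p3 IMPLIES NOT p2) AND ((p3 XOR NOT p2) IFF (p3 AND p2))) AND (((p1 XOR NOT p4) IFF NOT p1) OR (NOT p3 IMPLIES p2))) on each row and compare to f:
  p1=0, p2=0, p3=0, p4=0: formula gives 1, f = 1 ✓
  p1=0, p2=0, p3=0, p4=1: formula gives 1, f = 1 ✓
  p1=0, p2=0, p3=1, p4=0: formula gives 1, f = 1 ✓
  p1=0, p2=0, p3=1, p4=1: formula gives 1, f = 1 ✓
  … (the remaining 12 rows also agree.)
All 16 rows match — the expression computes f exactly.

Yes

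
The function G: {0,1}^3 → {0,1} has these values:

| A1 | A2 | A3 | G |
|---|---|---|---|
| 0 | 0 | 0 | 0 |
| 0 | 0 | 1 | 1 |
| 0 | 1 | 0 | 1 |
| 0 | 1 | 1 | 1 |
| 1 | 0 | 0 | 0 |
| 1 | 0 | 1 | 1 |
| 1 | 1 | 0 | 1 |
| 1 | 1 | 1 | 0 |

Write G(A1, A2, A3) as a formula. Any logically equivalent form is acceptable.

G(A1, A2, A3) = NOT ((((NOT A1 AND NOT A2) AND NOT A3) OR ((A1 AND NOT A2) AND NOT A3)) OR ((A1 AND A2) AND A3))

G is 0 on only 3 rows — (0,0,0), (1,0,0), (1,1,1). Writing each as a minterm (¬A1·¬A2·¬A3, A1·¬A2·¬A3, A1·A2·A3) and OR-ing them characterizes exactly where G=0, so G is the negation of that disjunction.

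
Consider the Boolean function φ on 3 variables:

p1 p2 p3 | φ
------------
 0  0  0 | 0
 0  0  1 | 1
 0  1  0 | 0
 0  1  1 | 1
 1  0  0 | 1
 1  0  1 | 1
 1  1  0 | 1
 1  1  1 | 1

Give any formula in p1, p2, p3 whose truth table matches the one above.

φ is 0 on only 2 rows — (0,0,0), (0,1,0). Writing each as a minterm (¬p1·¬p2·¬p3, ¬p1·p2·¬p3) and OR-ing them characterizes exactly where φ=0, so φ is the negation of that disjunction.

φ(p1, p2, p3) = not (((not p1 and not p2) and not p3) or ((not p1 and p2) and not p3))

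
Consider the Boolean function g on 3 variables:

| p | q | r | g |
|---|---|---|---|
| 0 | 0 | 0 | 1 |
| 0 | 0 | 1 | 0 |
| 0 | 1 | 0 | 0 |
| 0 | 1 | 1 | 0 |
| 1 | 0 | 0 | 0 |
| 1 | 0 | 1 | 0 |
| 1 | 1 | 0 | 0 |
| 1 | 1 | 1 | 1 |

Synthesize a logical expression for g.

g(p, q, r) = ((p' · q') · r') + ((p · q) · r)

Collect the rows where g=1 — (0,0,0), (1,1,1) — and write one minterm per row: ¬p·¬q·¬r, p·q·r. Their union (logical OR) reproduces the table exactly.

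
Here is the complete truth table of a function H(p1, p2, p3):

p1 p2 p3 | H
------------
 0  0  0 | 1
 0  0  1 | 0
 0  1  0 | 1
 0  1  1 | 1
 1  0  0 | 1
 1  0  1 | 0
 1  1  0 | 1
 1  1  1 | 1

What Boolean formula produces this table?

H(p1, p2, p3) = (((p1' · p2') · p3) + ((p1 · p2') · p3))'

H is 0 on only 2 rows — (0,0,1), (1,0,1). Writing each as a minterm (¬p1·¬p2·p3, p1·¬p2·p3) and OR-ing them characterizes exactly where H=0, so H is the negation of that disjunction.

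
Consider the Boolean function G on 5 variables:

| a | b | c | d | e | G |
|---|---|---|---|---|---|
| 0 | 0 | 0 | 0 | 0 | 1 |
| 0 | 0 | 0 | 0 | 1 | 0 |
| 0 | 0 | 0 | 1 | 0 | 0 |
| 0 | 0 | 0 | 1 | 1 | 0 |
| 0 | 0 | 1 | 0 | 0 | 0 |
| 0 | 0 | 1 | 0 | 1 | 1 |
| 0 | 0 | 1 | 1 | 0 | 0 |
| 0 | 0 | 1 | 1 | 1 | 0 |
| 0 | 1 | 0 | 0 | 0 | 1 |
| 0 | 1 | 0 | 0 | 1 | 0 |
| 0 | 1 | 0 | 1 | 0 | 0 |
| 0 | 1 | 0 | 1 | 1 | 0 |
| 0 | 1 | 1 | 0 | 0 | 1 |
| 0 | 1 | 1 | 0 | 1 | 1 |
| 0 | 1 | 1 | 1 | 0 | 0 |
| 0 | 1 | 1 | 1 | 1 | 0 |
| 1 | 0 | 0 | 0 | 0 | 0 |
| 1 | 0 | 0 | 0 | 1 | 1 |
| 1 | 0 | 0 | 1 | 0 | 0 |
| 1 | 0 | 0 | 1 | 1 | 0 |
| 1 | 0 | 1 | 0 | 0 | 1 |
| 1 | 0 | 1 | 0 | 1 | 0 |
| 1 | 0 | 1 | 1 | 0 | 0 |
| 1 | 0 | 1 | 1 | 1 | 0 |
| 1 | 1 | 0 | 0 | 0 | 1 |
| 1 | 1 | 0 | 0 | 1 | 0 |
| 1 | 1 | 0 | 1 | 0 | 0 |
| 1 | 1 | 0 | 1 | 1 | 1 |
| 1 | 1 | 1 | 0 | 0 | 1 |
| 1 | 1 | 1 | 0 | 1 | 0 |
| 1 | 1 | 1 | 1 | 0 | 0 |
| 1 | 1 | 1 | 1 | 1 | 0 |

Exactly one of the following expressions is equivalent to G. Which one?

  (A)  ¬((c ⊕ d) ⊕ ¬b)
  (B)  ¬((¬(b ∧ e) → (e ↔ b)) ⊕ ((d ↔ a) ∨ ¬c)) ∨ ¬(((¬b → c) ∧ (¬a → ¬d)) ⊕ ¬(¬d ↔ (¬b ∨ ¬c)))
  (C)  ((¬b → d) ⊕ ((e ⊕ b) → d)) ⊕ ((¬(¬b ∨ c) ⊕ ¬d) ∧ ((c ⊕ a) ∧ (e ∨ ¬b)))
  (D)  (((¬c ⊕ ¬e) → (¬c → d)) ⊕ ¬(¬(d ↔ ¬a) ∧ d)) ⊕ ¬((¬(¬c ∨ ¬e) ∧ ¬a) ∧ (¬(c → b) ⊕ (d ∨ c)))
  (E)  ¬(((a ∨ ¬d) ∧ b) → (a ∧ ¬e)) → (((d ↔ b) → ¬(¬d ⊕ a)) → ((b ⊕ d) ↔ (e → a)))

(A): at (0,0,0,0,0) it gives 0, but G = 1 — eliminated.
(B): at (0,0,0,0,1) it gives 1, but G = 0 — eliminated.
(D): at (0,0,0,1,0) it gives 1, but G = 0 — eliminated.
(E): at (0,0,0,0,1) it gives 1, but G = 0 — eliminated.
Only (C) survives; checking it on all 32 rows confirms it matches G.

C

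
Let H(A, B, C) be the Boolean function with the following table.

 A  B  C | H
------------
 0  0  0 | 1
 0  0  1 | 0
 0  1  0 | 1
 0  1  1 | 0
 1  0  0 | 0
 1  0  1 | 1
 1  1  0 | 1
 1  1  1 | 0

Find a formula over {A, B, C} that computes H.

The 1-rows are (0,0,0), (0,1,0), (1,0,1), (1,1,0). Each contributes one minterm — ¬A·¬B·¬C; ¬A·B·¬C; A·¬B·C; A·B·¬C — and their disjunction is a sum-of-products form of H.

H(A, B, C) = ((((NOT A AND NOT B) AND NOT C) OR ((NOT A AND B) AND NOT C)) OR ((A AND NOT B) AND C)) OR ((A AND B) AND NOT C)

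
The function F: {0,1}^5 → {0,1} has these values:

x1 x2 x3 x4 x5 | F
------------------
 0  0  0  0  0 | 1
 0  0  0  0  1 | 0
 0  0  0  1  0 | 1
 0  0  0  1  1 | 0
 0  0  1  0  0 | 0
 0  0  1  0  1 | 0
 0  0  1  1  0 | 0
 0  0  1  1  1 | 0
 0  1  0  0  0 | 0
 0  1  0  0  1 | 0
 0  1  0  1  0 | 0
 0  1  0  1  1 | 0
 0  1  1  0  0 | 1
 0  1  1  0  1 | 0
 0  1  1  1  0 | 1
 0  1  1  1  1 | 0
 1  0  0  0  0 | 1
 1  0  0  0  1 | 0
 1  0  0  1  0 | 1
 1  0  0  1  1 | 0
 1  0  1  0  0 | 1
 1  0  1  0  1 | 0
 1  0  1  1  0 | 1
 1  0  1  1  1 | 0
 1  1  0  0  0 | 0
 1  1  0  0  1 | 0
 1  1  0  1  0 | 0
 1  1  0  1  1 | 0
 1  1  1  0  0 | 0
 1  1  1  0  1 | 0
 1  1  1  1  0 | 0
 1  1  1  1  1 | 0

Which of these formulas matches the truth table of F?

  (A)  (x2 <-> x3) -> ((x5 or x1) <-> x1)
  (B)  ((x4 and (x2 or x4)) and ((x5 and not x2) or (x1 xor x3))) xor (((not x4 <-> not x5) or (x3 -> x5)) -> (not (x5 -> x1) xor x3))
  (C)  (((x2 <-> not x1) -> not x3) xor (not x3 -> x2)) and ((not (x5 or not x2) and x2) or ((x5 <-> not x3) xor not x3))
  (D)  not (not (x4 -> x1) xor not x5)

(A) fails at (0,0,1,0,0): the formula yields 1, F is 0.
(B) fails at (0,0,0,0,0): the formula yields 0, F is 1.
(D) fails at (0,0,0,0,0): the formula yields 0, F is 1.
(C) is the remaining candidate, and it agrees with F on all 32 inputs.

C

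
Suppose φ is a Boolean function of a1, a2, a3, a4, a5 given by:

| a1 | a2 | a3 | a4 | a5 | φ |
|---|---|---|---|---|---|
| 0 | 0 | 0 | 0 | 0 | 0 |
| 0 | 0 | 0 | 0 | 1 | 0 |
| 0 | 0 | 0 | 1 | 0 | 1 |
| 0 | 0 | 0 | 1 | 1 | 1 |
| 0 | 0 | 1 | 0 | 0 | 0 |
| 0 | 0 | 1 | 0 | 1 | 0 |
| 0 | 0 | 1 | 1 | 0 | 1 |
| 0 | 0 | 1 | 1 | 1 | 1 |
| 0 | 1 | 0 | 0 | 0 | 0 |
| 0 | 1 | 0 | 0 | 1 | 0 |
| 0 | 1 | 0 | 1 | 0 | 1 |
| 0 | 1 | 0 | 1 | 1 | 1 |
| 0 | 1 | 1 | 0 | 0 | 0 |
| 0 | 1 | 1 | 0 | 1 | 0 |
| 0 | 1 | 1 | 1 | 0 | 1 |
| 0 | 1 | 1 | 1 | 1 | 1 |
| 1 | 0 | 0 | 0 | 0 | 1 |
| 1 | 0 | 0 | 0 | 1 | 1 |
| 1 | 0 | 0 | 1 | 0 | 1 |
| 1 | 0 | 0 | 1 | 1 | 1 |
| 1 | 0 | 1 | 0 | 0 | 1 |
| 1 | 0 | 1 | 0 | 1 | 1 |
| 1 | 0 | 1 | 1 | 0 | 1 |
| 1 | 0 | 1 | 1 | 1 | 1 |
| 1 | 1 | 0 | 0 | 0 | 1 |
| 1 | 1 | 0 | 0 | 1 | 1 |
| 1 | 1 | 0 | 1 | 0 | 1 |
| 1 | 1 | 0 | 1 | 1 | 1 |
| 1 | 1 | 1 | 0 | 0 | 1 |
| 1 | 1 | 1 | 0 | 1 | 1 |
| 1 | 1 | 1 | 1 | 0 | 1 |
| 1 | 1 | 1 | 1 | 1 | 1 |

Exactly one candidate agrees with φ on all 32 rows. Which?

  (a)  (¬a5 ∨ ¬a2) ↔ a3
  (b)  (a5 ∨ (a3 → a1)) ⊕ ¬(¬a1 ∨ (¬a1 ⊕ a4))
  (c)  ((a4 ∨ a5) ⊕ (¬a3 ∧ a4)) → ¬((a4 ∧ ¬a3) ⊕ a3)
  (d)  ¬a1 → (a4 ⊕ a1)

d

(a): at (0,0,0,1,0) it gives 0, but φ = 1 — eliminated.
(b): at (0,0,0,0,0) it gives 1, but φ = 0 — eliminated.
(c): at (0,0,0,0,0) it gives 1, but φ = 0 — eliminated.
Only (d) survives; checking it on all 32 rows confirms it matches φ.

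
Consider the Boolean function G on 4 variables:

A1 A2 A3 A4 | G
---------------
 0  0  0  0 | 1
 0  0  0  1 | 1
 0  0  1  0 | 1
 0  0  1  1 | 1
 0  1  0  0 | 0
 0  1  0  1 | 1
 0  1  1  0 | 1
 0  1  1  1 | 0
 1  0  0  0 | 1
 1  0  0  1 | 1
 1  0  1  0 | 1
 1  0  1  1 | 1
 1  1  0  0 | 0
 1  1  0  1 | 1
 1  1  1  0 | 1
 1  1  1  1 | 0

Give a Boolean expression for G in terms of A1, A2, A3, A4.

G(A1, A2, A3, A4) = ~((((((~A1 & A2) & ~A3) & ~A4) | (((~A1 & A2) & A3) & A4)) | (((A1 & A2) & ~A3) & ~A4)) | (((A1 & A2) & A3) & A4))

The 0-rows are (0,1,0,0), (0,1,1,1), (1,1,0,0), (1,1,1,1). Take each as a conjunction (¬A1·A2·¬A3·¬A4, ¬A1·A2·A3·A4, A1·A2·¬A3·¬A4, A1·A2·A3·A4), form their disjunction, and complement — that gives a formula that is 1 everywhere G is.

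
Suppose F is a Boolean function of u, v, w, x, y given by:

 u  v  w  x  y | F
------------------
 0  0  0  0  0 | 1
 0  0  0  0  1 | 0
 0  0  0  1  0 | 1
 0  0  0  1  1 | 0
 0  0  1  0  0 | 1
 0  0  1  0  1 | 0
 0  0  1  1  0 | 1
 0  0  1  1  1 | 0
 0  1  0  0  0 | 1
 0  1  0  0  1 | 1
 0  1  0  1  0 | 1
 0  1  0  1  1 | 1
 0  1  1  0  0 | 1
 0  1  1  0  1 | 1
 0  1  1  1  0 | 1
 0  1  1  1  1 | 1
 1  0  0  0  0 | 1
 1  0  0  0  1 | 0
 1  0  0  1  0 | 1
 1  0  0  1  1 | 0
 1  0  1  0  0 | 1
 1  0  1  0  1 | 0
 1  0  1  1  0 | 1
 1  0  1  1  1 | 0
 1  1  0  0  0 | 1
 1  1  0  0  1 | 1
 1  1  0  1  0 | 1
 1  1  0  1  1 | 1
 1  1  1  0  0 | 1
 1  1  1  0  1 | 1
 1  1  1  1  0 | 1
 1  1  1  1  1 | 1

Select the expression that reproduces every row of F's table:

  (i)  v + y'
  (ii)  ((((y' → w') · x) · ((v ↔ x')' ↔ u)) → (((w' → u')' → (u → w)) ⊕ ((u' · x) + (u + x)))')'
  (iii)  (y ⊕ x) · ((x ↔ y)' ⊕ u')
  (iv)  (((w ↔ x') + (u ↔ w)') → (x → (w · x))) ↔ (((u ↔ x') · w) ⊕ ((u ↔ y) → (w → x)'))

i

(ii) fails at (0,0,0,0,0): the formula yields 0, F is 1.
(iii) fails at (0,0,0,0,0): the formula yields 0, F is 1.
(iv) fails at (0,0,0,0,0): the formula yields 0, F is 1.
Only (i) survives; checking it on all 32 rows confirms it matches F.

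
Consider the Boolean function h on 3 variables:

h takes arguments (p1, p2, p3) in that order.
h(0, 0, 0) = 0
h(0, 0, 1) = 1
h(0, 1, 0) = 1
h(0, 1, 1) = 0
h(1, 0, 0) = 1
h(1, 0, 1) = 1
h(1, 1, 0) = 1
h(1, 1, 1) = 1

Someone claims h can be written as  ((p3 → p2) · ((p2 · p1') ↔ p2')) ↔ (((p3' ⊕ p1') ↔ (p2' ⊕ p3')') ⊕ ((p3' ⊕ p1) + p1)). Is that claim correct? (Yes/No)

Yes

Test each input against both h and the formula:
  p1=0, p2=0, p3=0: formula gives 0, h = 0 ✓
  p1=0, p2=0, p3=1: formula gives 1, h = 1 ✓
  p1=0, p2=1, p3=0: formula gives 1, h = 1 ✓
  p1=0, p2=1, p3=1: formula gives 0, h = 0 ✓
  p1=1, p2=0, p3=0: formula gives 1, h = 1 ✓
  … (the remaining 3 rows also agree.)
Every row agrees, so the formula is equivalent.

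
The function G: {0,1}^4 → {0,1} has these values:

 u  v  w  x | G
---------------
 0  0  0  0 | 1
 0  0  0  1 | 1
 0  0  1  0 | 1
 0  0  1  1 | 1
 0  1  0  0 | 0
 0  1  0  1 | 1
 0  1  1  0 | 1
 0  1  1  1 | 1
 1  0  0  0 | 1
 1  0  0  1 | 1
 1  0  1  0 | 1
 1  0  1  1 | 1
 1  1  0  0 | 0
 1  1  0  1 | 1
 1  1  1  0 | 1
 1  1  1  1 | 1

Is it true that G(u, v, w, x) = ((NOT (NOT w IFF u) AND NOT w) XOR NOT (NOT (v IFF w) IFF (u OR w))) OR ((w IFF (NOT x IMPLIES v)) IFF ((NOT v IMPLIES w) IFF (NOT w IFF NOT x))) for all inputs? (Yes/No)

Test each input against both G and the formula:
  u=0, v=0, w=0, x=0: formula gives 1, G = 1 ✓
  u=0, v=0, w=0, x=1: formula gives 1, G = 1 ✓
  u=0, v=0, w=1, x=0: formula gives 1, G = 1 ✓
  u=0, v=0, w=1, x=1: formula gives 1, G = 1 ✓
  …and likewise for the remaining 12 rows.
No disagreement on any input; they are logically equivalent.

Yes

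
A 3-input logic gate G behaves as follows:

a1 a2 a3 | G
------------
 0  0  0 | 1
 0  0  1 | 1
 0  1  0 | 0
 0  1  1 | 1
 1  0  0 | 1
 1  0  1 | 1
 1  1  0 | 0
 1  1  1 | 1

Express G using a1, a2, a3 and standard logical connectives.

The 0-rows are (0,1,0), (1,1,0). Take each as a conjunction (¬a1·a2·¬a3, a1·a2·¬a3), form their disjunction, and complement — that gives a formula that is 1 everywhere G is.

G(a1, a2, a3) = ¬(((¬a1 ∧ a2) ∧ ¬a3) ∨ ((a1 ∧ a2) ∧ ¬a3))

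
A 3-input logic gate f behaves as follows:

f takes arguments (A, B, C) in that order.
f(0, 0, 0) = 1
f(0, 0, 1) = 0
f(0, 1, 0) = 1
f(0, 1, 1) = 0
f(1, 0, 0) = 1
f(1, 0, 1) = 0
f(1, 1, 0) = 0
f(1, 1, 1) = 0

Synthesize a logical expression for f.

f(A, B, C) = (((A' · B') · C') + ((A' · B) · C')) + ((A · B') · C')

f=1 on 3 inputs: (0,0,0), (0,1,0), (1,0,0). Reading each as a conjunction of literals (¬A·¬B·¬C, ¬A·B·¬C, A·¬B·¬C) and taking the OR gives the canonical DNF.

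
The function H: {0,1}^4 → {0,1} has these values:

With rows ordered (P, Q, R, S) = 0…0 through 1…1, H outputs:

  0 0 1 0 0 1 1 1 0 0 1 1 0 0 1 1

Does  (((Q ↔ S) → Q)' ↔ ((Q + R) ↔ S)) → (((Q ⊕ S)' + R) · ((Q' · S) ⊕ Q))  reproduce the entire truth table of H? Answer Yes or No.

No

Test each input against both H and the formula:
  P=0, Q=0, R=0, S=0: formula gives 0, H = 0 ✓
  P=0, Q=0, R=0, S=1: formula gives 0, H = 0 ✓
  P=0, Q=0, R=1, S=0: formula gives 1, H = 1 ✓
  P=0, Q=0, R=1, S=1: formula gives 1, but H = 0 ✗
Row (0,0,1,1) is a counterexample, so the formula is not equivalent to H.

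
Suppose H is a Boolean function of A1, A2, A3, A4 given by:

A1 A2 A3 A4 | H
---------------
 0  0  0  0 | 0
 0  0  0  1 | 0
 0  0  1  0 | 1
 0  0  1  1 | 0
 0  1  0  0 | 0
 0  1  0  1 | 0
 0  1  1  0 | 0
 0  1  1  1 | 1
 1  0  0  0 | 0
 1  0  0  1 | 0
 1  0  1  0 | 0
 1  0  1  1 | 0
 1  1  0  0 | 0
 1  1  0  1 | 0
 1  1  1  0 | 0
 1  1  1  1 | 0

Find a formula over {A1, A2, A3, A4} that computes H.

The 1-rows are (0,0,1,0), (0,1,1,1). Each contributes one minterm — ¬A1·¬A2·A3·¬A4; ¬A1·A2·A3·A4 — and their disjunction is a sum-of-products form of H.

H(A1, A2, A3, A4) = (((A1' · A2') · A3) · A4') + (((A1' · A2) · A3) · A4)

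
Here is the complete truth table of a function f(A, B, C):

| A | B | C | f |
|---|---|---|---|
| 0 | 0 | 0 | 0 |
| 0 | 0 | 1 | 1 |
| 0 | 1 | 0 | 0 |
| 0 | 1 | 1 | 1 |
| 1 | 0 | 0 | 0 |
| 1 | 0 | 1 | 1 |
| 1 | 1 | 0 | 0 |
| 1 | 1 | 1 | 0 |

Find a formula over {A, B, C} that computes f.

f(A, B, C) = (((~A & ~B) & C) | ((~A & B) & C)) | ((A & ~B) & C)

The 1-rows are (0,0,1), (0,1,1), (1,0,1). Each contributes one minterm — ¬A·¬B·C; ¬A·B·C; A·¬B·C — and their disjunction is a sum-of-products form of f.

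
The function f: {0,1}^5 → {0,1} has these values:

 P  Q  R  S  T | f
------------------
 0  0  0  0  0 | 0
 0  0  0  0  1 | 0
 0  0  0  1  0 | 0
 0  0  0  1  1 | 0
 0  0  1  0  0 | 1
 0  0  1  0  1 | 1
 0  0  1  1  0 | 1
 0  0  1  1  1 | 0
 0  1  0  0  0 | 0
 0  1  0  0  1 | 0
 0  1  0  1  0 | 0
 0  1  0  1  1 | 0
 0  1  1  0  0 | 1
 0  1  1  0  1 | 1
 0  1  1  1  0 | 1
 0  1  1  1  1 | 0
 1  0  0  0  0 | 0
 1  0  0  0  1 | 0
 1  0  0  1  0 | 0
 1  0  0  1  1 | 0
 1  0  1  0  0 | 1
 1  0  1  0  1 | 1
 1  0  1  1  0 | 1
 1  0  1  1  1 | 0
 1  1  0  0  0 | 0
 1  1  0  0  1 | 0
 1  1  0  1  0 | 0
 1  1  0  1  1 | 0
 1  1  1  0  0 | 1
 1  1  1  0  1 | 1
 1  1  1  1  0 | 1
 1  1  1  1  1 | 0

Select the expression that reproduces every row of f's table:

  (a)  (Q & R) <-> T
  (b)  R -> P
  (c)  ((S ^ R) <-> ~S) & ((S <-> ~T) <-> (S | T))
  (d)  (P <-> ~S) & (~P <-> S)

c

(a): at (0,0,0,0,0) it gives 1, but f = 0 — eliminated.
(b): at (0,0,0,0,0) it gives 1, but f = 0 — eliminated.
(d): at (0,0,0,1,0) it gives 1, but f = 0 — eliminated.
(c) is the remaining candidate, and it agrees with f on all 32 inputs.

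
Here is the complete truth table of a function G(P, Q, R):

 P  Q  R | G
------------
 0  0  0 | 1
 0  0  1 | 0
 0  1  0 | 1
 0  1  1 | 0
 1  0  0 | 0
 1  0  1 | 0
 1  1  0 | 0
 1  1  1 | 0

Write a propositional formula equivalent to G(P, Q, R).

G(P, Q, R) = ((not P and not Q) and not R) or ((not P and Q) and not R)

G=1 on 2 inputs: (0,0,0), (0,1,0). Reading each as a conjunction of literals (¬P·¬Q·¬R, ¬P·Q·¬R) and taking the OR gives the canonical DNF.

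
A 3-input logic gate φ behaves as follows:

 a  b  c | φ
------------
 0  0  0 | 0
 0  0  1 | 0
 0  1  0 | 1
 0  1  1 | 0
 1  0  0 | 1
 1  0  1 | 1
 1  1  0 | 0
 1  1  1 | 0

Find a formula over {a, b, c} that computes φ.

φ(a, b, c) = (((~a & b) & ~c) | ((a & ~b) & ~c)) | ((a & ~b) & c)

φ=1 on 3 inputs: (0,1,0), (1,0,0), (1,0,1). Reading each as a conjunction of literals (¬a·b·¬c, a·¬b·¬c, a·¬b·c) and taking the OR gives the canonical DNF.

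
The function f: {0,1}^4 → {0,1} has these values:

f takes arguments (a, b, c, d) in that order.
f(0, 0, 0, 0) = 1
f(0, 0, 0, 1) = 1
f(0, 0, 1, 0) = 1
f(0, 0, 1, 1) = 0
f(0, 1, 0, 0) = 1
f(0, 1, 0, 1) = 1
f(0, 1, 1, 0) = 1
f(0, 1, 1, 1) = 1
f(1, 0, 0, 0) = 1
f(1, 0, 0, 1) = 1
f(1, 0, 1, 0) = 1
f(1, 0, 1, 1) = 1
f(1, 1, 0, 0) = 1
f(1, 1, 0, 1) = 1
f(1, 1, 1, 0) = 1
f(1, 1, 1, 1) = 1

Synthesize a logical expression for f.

f is 0 on exactly one input, (0,0,1,1), whose minterm is ¬a·¬b·c·d. So f is the negation of that single conjunction.

f(a, b, c, d) = (((a' · b') · c) · d)'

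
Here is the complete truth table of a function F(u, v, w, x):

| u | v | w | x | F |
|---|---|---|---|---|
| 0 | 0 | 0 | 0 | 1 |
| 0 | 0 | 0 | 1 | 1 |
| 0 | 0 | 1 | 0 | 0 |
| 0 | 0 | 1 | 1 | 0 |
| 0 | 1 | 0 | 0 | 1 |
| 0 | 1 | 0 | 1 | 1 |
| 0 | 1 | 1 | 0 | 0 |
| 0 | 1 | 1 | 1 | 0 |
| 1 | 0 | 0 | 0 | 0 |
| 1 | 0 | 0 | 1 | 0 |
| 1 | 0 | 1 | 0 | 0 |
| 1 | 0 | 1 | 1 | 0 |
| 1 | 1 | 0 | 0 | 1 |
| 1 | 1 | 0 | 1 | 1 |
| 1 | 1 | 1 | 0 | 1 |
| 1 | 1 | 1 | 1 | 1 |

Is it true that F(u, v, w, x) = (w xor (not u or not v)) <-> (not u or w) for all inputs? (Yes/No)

Check the formula against F row by row:
  u=0, v=0, w=0, x=0: formula gives 1, F = 1 ✓
  u=0, v=0, w=0, x=1: formula gives 1, F = 1 ✓
  u=0, v=0, w=1, x=0: formula gives 0, F = 0 ✓
  u=0, v=0, w=1, x=1: formula gives 0, F = 0 ✓
  …and likewise for the remaining 12 rows.
All 16 rows match — the expression computes F exactly.

Yes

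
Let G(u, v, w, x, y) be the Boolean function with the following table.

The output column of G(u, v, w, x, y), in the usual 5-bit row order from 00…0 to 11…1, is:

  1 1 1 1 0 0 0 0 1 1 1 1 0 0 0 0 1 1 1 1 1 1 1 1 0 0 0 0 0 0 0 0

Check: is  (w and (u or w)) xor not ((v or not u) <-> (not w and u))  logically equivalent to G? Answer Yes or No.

Test each input against both G and the formula:
  u=0, v=0, w=0, x=0, y=0: formula gives 1, G = 1 ✓
  u=0, v=0, w=0, x=0, y=1: formula gives 1, G = 1 ✓
  u=0, v=0, w=0, x=1, y=0: formula gives 1, G = 1 ✓
  u=0, v=0, w=0, x=1, y=1: formula gives 1, G = 1 ✓
  … (the remaining 28 rows also agree.)
All 32 rows match — the expression computes G exactly.

Yes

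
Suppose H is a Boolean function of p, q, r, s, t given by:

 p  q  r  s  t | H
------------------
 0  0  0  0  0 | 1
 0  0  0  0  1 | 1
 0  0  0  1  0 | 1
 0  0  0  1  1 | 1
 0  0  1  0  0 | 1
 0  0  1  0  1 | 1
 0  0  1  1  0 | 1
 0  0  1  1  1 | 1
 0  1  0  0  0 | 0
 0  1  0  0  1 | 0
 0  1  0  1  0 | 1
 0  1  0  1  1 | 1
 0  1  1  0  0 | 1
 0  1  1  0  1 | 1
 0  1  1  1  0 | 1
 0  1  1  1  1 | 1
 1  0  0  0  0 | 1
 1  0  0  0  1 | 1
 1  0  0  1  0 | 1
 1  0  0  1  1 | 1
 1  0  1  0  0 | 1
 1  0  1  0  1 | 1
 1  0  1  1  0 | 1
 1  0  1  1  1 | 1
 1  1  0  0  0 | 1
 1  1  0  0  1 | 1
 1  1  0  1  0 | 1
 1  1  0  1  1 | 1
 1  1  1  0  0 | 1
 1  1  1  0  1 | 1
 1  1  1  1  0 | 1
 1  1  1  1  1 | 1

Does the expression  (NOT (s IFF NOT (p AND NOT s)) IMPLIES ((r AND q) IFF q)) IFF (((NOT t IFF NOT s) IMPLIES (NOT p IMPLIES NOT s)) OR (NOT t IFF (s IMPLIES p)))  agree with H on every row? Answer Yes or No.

Yes

Test each input against both H and the formula:
  p=0, q=0, r=0, s=0, t=0: formula gives 1, H = 1 ✓
  p=0, q=0, r=0, s=0, t=1: formula gives 1, H = 1 ✓
  p=0, q=0, r=0, s=1, t=0: formula gives 1, H = 1 ✓
  p=0, q=0, r=0, s=1, t=1: formula gives 1, H = 1 ✓
  …and likewise for the remaining 28 rows.
Every row agrees, so the formula is equivalent.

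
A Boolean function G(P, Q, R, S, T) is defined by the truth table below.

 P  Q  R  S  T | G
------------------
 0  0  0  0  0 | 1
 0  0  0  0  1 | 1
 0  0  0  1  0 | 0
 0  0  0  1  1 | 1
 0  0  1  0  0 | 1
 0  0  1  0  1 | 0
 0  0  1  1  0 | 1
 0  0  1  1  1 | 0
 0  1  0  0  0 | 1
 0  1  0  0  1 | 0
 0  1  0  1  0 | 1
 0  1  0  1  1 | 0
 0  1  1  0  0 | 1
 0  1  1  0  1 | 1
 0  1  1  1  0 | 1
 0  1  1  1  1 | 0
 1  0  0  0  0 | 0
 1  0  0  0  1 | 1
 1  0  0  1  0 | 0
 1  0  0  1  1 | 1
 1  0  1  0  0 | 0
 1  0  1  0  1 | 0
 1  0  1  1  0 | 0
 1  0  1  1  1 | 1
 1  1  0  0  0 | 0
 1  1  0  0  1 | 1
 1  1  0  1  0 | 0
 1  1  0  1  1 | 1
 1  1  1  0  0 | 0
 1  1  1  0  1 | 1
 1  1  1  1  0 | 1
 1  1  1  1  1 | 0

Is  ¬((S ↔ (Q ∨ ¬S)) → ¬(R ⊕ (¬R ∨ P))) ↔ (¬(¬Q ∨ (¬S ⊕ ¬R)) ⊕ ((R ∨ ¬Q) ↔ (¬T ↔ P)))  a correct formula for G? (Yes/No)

Check the formula against G row by row:
  P=0, Q=0, R=0, S=0, T=0: formula gives 1, G = 1 ✓
  P=0, Q=0, R=0, S=0, T=1: formula gives 0, but G = 1 ✗
Since they disagree at (0,0,0,0,1), the expression is not a correct formula for G.

No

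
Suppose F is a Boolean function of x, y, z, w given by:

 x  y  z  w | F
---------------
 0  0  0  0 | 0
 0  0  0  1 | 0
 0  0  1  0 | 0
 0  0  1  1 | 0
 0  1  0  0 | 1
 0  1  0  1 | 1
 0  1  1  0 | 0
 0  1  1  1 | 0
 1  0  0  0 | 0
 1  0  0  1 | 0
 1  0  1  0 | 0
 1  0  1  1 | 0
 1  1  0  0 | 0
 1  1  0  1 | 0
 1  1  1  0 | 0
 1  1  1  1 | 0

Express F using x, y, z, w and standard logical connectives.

F(x, y, z, w) = (((~x & y) & ~z) & ~w) | (((~x & y) & ~z) & w)

F=1 on 2 inputs: (0,1,0,0), (0,1,0,1). Reading each as a conjunction of literals (¬x·y·¬z·¬w, ¬x·y·¬z·w) and taking the OR gives the canonical DNF.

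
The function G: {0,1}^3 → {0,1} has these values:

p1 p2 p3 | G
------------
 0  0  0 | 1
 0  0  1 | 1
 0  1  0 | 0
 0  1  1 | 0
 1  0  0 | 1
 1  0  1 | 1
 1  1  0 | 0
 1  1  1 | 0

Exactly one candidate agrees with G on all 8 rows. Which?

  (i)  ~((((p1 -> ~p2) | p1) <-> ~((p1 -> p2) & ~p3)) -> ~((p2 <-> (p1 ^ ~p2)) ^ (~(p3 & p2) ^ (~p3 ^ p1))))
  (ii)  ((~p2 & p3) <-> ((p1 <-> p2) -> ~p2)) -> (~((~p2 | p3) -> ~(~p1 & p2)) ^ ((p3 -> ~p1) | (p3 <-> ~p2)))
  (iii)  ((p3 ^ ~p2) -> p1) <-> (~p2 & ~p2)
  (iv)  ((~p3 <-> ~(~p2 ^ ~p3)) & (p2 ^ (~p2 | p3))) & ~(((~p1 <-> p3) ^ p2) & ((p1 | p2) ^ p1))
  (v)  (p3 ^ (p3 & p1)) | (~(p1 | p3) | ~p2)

iv

(i) disagrees with G on (0,0,0) (formula → 0, table → 1); rule it out.
(ii) disagrees with G on (0,1,0) (formula → 1, table → 0); rule it out.
(iii) disagrees with G on (0,0,0) (formula → 0, table → 1); rule it out.
(v) disagrees with G on (0,1,0) (formula → 1, table → 0); rule it out.
Only (iv) survives; checking it on all 8 rows confirms it matches G.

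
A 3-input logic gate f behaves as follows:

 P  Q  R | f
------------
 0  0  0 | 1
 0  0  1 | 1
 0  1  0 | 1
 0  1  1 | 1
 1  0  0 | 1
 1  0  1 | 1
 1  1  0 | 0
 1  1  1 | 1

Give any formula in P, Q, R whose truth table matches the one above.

f(P, Q, R) = ((P · Q) · R')'

Only row (1,1,0) gives 0. So f is 1 everywhere except there — the complement of the minterm P·Q·¬R.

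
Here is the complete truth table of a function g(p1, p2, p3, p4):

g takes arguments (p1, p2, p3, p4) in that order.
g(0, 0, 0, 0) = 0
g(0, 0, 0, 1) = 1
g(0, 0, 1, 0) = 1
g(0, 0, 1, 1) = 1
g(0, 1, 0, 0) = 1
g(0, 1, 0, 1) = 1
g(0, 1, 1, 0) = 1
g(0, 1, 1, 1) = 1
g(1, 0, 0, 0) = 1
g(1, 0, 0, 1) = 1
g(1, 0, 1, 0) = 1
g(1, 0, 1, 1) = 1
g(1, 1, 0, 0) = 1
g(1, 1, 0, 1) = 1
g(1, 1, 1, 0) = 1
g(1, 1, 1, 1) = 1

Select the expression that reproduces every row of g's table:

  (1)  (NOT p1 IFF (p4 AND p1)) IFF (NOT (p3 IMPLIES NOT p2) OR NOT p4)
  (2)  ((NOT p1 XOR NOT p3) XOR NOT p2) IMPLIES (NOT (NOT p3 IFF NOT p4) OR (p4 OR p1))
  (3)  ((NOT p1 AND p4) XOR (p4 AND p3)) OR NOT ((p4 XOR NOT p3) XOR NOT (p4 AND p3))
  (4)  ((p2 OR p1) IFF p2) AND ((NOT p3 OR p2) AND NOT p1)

(1) fails at (0,0,1,0): the formula yields 0, g is 1.
(3) fails at (0,0,0,0): the formula yields 1, g is 0.
(4) fails at (0,0,0,0): the formula yields 1, g is 0.
(2) is the remaining candidate, and it agrees with g on all 16 inputs.

2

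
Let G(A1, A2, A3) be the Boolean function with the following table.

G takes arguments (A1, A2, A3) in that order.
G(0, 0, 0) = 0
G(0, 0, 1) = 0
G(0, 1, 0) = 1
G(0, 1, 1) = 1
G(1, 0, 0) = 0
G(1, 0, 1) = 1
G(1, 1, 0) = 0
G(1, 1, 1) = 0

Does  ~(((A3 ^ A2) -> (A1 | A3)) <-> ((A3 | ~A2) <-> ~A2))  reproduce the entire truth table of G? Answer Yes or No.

Evaluate ~(((A3 ^ A2) -> (A1 | A3)) <-> ((A3 | ~A2) <-> ~A2)) on each row and compare to G:
  A1=0, A2=0, A3=0: formula gives 0, G = 0 ✓
  A1=0, A2=0, A3=1: formula gives 0, G = 0 ✓
  A1=0, A2=1, A3=0: formula gives 1, G = 1 ✓
  A1=0, A2=1, A3=1: formula gives 1, G = 1 ✓
  A1=1, A2=0, A3=0: formula gives 0, G = 0 ✓
  A1=1, A2=0, A3=1: formula gives 0, but G = 1 ✗
Since they disagree at (1,0,1), the expression is not a correct formula for G.

No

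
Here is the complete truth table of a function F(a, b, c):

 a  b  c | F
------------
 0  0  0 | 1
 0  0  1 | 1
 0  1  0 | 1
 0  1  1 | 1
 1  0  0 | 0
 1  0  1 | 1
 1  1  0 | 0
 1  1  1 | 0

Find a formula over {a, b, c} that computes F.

F(a, b, c) = ¬((((a ∧ ¬b) ∧ ¬c) ∨ ((a ∧ b) ∧ ¬c)) ∨ ((a ∧ b) ∧ c))

There are just 3 zero rows: (1,0,0), (1,1,0), (1,1,1). Their minterms are a·¬b·¬c, a·b·¬c, a·b·c; the OR of those covers precisely the 0-outputs, and negating it yields F.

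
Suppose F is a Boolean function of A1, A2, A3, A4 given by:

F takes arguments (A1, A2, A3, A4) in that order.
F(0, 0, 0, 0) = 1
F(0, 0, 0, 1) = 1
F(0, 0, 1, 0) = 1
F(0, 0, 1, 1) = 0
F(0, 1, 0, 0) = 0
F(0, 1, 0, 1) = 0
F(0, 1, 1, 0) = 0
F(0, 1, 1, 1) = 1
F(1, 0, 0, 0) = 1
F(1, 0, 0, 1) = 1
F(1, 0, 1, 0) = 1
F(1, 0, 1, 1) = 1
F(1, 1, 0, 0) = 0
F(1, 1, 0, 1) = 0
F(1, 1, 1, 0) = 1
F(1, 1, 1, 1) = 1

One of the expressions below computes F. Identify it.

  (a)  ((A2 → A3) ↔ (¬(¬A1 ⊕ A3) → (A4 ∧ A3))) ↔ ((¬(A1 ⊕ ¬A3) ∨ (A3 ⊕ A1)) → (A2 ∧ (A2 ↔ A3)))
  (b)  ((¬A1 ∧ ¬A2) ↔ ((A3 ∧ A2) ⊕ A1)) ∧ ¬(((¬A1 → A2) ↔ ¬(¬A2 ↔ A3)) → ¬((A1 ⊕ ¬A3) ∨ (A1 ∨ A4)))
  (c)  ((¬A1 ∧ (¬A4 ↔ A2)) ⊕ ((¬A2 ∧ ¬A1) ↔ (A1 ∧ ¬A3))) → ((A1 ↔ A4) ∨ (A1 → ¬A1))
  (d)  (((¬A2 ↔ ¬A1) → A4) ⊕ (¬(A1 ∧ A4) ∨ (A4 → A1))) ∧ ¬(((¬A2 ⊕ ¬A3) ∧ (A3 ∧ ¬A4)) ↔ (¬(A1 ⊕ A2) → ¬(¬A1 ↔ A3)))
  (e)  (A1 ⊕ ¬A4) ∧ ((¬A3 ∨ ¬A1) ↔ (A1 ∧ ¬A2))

(b): at (0,0,0,0) it gives 0, but F = 1 — eliminated.
(c): at (0,0,1,1) it gives 1, but F = 0 — eliminated.
(d): at (0,0,0,1) it gives 0, but F = 1 — eliminated.
(e): at (0,0,0,0) it gives 0, but F = 1 — eliminated.
That leaves (a). Evaluating it on every row reproduces the table of F exactly.

a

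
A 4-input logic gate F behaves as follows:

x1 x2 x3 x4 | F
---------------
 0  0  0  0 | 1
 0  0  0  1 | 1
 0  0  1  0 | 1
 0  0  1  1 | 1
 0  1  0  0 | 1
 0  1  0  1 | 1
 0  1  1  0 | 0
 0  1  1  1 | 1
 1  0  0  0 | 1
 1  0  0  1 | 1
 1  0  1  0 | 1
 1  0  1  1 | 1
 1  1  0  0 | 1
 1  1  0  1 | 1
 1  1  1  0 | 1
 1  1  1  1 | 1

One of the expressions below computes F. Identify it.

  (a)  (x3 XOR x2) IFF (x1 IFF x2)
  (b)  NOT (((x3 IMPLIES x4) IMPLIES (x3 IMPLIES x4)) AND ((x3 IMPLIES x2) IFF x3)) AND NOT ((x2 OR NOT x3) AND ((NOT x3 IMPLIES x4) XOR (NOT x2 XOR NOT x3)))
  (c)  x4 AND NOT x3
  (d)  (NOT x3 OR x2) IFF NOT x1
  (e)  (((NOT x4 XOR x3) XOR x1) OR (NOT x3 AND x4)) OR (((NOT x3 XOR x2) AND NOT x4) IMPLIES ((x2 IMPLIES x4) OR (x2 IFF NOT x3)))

e

(a): at (0,0,0,0) it gives 0, but F = 1 — eliminated.
(b): at (0,0,0,1) it gives 0, but F = 1 — eliminated.
(c): at (0,0,0,0) it gives 0, but F = 1 — eliminated.
(d): at (0,0,1,0) it gives 0, but F = 1 — eliminated.
That leaves (e). Evaluating it on every row reproduces the table of F exactly.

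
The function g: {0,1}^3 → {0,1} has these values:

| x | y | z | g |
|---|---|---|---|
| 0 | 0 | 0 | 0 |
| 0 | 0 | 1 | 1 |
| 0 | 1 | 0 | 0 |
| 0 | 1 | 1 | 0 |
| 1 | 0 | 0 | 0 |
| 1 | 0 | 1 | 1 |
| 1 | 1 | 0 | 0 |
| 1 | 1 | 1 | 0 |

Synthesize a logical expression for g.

Collect the rows where g=1 — (0,0,1), (1,0,1) — and write one minterm per row: ¬x·¬y·z, x·¬y·z. Their union (logical OR) reproduces the table exactly.

g(x, y, z) = ((NOT x AND NOT y) AND z) OR ((x AND NOT y) AND z)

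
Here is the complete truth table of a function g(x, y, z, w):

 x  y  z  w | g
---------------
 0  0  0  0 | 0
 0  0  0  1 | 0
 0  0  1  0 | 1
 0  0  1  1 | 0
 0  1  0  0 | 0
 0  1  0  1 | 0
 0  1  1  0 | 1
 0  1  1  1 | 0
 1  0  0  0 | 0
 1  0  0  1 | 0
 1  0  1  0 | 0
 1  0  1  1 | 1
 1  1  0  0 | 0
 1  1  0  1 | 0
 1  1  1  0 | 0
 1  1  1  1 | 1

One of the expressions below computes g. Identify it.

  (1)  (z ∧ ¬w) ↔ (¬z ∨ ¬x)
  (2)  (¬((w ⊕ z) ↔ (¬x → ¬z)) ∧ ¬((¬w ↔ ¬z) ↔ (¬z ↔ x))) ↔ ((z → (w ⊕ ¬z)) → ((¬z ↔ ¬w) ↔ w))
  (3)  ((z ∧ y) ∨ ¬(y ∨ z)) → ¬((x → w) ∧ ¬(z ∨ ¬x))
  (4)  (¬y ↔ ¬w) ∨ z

(2) disagrees with g on (0,0,0,1) (formula → 1, table → 0); rule it out.
(3) disagrees with g on (0,0,0,0) (formula → 1, table → 0); rule it out.
(4) disagrees with g on (0,0,0,0) (formula → 1, table → 0); rule it out.
That leaves (1). Evaluating it on every row reproduces the table of g exactly.

1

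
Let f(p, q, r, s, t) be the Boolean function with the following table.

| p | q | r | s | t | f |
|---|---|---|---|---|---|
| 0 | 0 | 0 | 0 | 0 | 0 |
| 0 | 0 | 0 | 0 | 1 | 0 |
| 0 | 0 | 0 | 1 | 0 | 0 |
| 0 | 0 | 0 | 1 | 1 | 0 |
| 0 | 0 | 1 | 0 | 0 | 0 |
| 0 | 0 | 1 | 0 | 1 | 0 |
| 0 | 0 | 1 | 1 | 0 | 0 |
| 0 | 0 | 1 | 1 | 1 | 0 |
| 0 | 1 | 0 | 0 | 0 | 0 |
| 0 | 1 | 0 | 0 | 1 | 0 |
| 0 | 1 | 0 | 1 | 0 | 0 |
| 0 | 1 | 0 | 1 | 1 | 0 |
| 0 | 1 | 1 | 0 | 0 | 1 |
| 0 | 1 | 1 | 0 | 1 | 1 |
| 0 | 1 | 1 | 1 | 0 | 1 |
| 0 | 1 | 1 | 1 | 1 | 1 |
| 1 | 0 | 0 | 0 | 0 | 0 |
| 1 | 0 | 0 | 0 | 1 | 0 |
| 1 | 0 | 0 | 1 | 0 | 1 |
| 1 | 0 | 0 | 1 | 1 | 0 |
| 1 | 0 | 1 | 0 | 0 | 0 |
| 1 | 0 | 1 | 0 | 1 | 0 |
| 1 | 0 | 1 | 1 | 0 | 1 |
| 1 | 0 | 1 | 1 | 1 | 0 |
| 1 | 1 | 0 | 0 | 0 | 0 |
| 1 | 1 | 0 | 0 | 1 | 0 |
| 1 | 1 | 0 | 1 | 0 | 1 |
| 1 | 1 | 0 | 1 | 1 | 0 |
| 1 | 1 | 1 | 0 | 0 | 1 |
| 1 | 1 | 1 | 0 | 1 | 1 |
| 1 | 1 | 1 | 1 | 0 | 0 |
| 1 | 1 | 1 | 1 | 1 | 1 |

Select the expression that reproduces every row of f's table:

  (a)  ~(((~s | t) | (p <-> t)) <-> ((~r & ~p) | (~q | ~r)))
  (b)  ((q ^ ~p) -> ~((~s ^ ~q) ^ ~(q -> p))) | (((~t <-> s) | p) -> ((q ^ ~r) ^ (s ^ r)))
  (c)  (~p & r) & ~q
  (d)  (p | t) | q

a

(b): at (0,0,0,0,0) it gives 1, but f = 0 — eliminated.
(c): at (0,0,1,0,0) it gives 1, but f = 0 — eliminated.
(d): at (0,0,0,0,1) it gives 1, but f = 0 — eliminated.
(a) is the remaining candidate, and it agrees with f on all 32 inputs.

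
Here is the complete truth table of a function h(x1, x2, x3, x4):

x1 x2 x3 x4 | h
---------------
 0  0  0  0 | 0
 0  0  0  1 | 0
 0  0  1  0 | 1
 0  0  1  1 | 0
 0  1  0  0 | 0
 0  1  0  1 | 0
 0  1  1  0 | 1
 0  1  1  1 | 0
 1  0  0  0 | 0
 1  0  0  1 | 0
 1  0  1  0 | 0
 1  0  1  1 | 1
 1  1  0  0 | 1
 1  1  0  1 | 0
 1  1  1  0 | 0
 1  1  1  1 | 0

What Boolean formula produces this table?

The 1-rows are (0,0,1,0), (0,1,1,0), (1,0,1,1), (1,1,0,0). Each contributes one minterm — ¬x1·¬x2·x3·¬x4; ¬x1·x2·x3·¬x4; x1·¬x2·x3·x4; x1·x2·¬x3·¬x4 — and their disjunction is a sum-of-products form of h.

h(x1, x2, x3, x4) = (((((¬x1 ∧ ¬x2) ∧ x3) ∧ ¬x4) ∨ (((¬x1 ∧ x2) ∧ x3) ∧ ¬x4)) ∨ (((x1 ∧ ¬x2) ∧ x3) ∧ x4)) ∨ (((x1 ∧ x2) ∧ ¬x3) ∧ ¬x4)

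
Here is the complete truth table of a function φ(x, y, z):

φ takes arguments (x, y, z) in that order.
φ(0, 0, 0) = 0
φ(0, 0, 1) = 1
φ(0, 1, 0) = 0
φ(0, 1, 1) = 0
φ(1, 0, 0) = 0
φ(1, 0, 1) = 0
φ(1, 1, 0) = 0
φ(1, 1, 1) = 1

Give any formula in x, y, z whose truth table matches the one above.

φ=1 on 2 inputs: (0,0,1), (1,1,1). Reading each as a conjunction of literals (¬x·¬y·z, x·y·z) and taking the OR gives the canonical DNF.

φ(x, y, z) = ((¬x ∧ ¬y) ∧ z) ∨ ((x ∧ y) ∧ z)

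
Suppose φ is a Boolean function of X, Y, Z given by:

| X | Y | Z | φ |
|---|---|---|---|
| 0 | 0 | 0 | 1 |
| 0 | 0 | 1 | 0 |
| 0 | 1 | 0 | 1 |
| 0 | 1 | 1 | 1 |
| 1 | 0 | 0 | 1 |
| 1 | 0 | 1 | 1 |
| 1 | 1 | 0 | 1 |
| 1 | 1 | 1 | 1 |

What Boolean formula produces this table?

φ(X, Y, Z) = NOT ((NOT X AND NOT Y) AND Z)

Only row (0,0,1) gives 0. So φ is 1 everywhere except there — the complement of the minterm ¬X·¬Y·Z.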